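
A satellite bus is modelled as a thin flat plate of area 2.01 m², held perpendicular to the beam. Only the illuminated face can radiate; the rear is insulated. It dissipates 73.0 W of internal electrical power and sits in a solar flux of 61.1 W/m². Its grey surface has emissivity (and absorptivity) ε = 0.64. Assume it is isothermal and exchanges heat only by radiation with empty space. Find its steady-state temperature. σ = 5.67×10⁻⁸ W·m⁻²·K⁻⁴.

At steady state, absorbed solar power + internal power = radiated power.
Absorbed: α·S·A_cross = 0.64·61.1·2.010 = 78.60 W (cross-section A).
Total input = 78.60 + 73.0 = 151.6 W.
Radiated: εσ·A_surf·T⁴ with A_surf = A = 2.010 m².
T⁴ = 151.6/(0.64·5.67×10⁻⁸·2.010) = 2.078×10⁹ K⁴.

T ≈ 214 K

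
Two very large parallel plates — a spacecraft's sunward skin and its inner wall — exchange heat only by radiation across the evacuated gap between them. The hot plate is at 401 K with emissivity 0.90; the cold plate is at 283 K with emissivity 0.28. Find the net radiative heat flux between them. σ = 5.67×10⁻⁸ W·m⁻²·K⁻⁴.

For two infinite grey parallel plates, q = σ(T₁⁴ − T₂⁴)/(1/ε₁ + 1/ε₂ − 1).
T₁⁴ − T₂⁴ = 2.586×10¹⁰ − 6.414×10⁹ = 1.944×10¹⁰ K⁴.
1/ε₁ + 1/ε₂ − 1 = 1.111 + 3.571 − 1 = 3.683.
q = 5.67×10⁻⁸ × 1.944×10¹⁰ / 3.683.

q ≈ 299 W/m²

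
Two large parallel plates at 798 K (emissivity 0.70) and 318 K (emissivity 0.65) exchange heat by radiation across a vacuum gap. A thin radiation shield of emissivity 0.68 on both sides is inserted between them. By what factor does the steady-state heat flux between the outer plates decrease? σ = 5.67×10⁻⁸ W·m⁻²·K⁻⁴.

Without shield: q₀ = σΔ(T⁴)/(1/ε₁+1/ε₂−1) with denominator 1.967.
With shield the two gaps are in series; the resistances add: (1/ε₁+1/ε_s−1)+(1/ε_s+1/ε₂−1) = 1.899+2.009 = 3.908.
Heat-flux ratio q₀/q = 3.908/1.967.

factor ≈ 1.99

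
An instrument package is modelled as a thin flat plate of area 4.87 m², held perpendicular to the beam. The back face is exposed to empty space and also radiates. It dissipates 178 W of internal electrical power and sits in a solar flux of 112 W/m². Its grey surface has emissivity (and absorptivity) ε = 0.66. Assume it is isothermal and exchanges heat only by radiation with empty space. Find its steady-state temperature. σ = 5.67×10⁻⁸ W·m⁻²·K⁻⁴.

At steady state, absorbed solar power + internal power = radiated power.
Absorbed: α·S·A_cross = 0.66·112·4.870 = 360.0 W (cross-section A).
Total input = 360.0 + 178 = 538.0 W.
Radiated: εσ·A_surf·T⁴ with A_surf = 2A = 9.740 m².
T⁴ = 538.0/(0.66·5.67×10⁻⁸·9.740) = 1.476×10⁹ K⁴.

T ≈ 196 K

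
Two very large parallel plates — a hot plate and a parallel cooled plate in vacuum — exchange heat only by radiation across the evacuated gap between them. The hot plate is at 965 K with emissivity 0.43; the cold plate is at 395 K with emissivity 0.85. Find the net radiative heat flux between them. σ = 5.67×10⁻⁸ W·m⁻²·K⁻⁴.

q ≈ 19100 W/m²

For two infinite grey parallel plates, q = σ(T₁⁴ − T₂⁴)/(1/ε₁ + 1/ε₂ − 1).
T₁⁴ − T₂⁴ = 8.672×10¹¹ − 2.434×10¹⁰ = 8.428×10¹¹ K⁴.
1/ε₁ + 1/ε₂ − 1 = 2.326 + 1.176 − 1 = 2.502.
q = 5.67×10⁻⁸ × 8.428×10¹¹ / 2.502.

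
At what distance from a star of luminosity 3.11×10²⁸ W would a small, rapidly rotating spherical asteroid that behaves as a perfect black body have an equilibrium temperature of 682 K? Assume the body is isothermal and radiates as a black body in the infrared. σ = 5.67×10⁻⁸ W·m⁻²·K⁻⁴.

d ≈ 2.25×10¹¹ m

For an isothermal black-emitting sphere, (1−a)S·πr² = σ·4πr²·T⁴ ⇒ S = 4σT⁴/(1−a).
S = 4·5.67×10⁻⁸·(682)⁴/1.00 = 49070 W/m².
Flux falls as S = L/(4πd²), so d = √(L/(4πS)) = √(3.11×10²⁸/(4π·49070)).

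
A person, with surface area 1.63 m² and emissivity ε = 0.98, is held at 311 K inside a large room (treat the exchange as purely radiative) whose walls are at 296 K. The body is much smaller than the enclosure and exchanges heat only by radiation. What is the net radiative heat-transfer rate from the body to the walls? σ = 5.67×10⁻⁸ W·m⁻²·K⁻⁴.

For a small grey body in a large enclosure: P_net = εσA(T_body⁴ − T_wall⁴).
A = 1.63 m²; T_body⁴ − T_wall⁴ = 9.355×10⁹ − 7.677×10⁹ = 1.678×10⁹ K⁴.
|P_net| = 0.98·5.67×10⁻⁸·1.630·1.678×10⁹.

P_net ≈ 152 W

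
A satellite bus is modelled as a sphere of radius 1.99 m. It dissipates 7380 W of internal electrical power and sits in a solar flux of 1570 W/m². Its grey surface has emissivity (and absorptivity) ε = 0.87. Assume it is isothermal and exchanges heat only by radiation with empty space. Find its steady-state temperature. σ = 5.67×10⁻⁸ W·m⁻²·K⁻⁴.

T ≈ 316 K

At steady state, absorbed solar power + internal power = radiated power.
Absorbed: α·S·A_cross = 0.87·1570·12.44 = 16990 W (cross-section πr²).
Total input = 16990 + 7380 = 24370 W.
Radiated: εσ·A_surf·T⁴ with A_surf = 4πr² = 49.76 m².
T⁴ = 24370/(0.87·5.67×10⁻⁸·49.76) = 9.929×10⁹ K⁴.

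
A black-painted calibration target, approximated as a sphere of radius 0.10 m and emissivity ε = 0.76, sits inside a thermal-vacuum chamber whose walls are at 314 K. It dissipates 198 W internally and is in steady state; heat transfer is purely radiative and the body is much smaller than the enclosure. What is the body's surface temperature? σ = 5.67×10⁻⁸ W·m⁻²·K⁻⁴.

For a small grey body in a large enclosure, net radiated power = εσA(T⁴ − T_w⁴).
Steady state: P = εσA(T⁴ − T_w⁴) with A = 4πr² = 0.1257 m².
T⁴ = P/(εσA) + T_w⁴ = 198/(0.76·5.67×10⁻⁸·0.1257) + (314)⁴
    = 3.656×10¹⁰ + 9.721×10⁹ = 4.629×10¹⁰ K⁴.

T ≈ 464 K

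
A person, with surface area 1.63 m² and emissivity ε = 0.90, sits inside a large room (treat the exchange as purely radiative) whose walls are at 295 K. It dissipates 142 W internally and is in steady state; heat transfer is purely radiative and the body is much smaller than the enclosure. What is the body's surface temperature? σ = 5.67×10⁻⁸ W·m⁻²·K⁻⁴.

For a small grey body in a large enclosure, net radiated power = εσA(T⁴ − T_w⁴).
Steady state: P = εσA(T⁴ − T_w⁴) with A = 1.63 m².
T⁴ = P/(εσA) + T_w⁴ = 142/(0.90·5.67×10⁻⁸·1.630) + (295)⁴
    = 1.707×10⁹ + 7.573×10⁹ = 9.281×10⁹ K⁴.

T ≈ 310 K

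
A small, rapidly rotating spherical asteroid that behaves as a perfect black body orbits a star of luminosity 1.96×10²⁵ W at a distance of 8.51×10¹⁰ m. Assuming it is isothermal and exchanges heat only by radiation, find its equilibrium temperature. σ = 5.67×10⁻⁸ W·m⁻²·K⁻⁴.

T ≈ 176 K

First find the stellar flux at distance d: S = L/(4πd²) = 1.96×10²⁵/(4π·(8.51×10¹⁰)²) = 215.4 W/m².
For an isothermal sphere, absorbed (1−a)S·πr² = emitted σ·4πr²·T⁴, so T⁴ = (1−a)S/(4σ).
T⁴ = 1.00·215.4/(4·5.67×10⁻⁸) = 9.496×10⁸ K⁴.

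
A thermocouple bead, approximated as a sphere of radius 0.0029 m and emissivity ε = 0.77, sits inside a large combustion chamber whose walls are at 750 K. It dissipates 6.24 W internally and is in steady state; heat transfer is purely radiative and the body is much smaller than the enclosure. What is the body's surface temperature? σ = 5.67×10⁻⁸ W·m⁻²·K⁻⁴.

For a small grey body in a large enclosure, net radiated power = εσA(T⁴ − T_w⁴).
Steady state: P = εσA(T⁴ − T_w⁴) with A = 4πr² = 1.057×10⁻⁴ m².
T⁴ = P/(εσA) + T_w⁴ = 6.24/(0.77·5.67×10⁻⁸·1.057×10⁻⁴) + (750)⁴
    = 1.352×10¹² + 3.164×10¹¹ = 1.669×10¹² K⁴.

T ≈ 1140 K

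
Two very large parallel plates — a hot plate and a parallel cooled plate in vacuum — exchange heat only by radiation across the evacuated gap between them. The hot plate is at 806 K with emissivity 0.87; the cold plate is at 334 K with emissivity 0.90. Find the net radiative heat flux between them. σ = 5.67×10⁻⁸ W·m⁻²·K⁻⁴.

For two infinite grey parallel plates, q = σ(T₁⁴ − T₂⁴)/(1/ε₁ + 1/ε₂ − 1).
T₁⁴ − T₂⁴ = 4.220×10¹¹ − 1.244×10¹⁰ = 4.096×10¹¹ K⁴.
1/ε₁ + 1/ε₂ − 1 = 1.149 + 1.111 − 1 = 1.261.
q = 5.67×10⁻⁸ × 4.096×10¹¹ / 1.261.

q ≈ 18400 W/m²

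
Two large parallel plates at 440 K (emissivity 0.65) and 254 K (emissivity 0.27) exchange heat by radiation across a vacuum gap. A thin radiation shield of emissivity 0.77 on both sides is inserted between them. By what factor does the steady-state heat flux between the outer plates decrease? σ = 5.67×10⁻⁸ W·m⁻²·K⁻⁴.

Without shield: q₀ = σΔ(T⁴)/(1/ε₁+1/ε₂−1) with denominator 4.242.
With shield the two gaps are in series; the resistances add: (1/ε₁+1/ε_s−1)+(1/ε_s+1/ε₂−1) = 1.837+4.002 = 5.840.
Heat-flux ratio q₀/q = 5.840/4.242.

factor ≈ 1.38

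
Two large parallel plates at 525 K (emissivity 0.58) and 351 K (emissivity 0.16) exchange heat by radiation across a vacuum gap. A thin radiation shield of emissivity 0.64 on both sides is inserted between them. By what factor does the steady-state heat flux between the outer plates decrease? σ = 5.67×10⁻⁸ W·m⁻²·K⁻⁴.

factor ≈ 1.30

Without shield: q₀ = σΔ(T⁴)/(1/ε₁+1/ε₂−1) with denominator 6.974.
With shield the two gaps are in series; the resistances add: (1/ε₁+1/ε_s−1)+(1/ε_s+1/ε₂−1) = 2.287+6.812 = 9.099.
Heat-flux ratio q₀/q = 9.099/6.974.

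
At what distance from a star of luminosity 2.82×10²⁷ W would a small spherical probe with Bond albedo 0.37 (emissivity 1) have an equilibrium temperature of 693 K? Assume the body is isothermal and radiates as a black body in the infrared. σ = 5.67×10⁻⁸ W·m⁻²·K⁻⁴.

d ≈ 5.20×10¹⁰ m

For an isothermal black-emitting sphere, (1−a)S·πr² = σ·4πr²·T⁴ ⇒ S = 4σT⁴/(1−a).
S = 4·5.67×10⁻⁸·(693)⁴/0.630 = 83030 W/m².
Flux falls as S = L/(4πd²), so d = √(L/(4πS)) = √(2.82×10²⁷/(4π·83030)).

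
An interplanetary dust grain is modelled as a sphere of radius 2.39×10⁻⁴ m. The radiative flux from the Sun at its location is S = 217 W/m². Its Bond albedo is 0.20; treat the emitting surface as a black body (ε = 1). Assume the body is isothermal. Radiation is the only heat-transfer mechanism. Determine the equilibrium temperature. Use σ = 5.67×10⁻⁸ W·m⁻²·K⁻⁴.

At equilibrium, absorbed power = emitted power.
Absorbing cross-section = πr² = 1.795×10⁻⁷ m²; emitting surface = 4πr² = 7.178×10⁻⁷ m² (ratio 4).
(1−a)S·A_cross = εσ·A_surf·T⁴  ⇒  T⁴ = (1−a)S/(4σ).
T⁴ = 0.800·217/(4·5.67×10⁻⁸) = 7.654×10⁸ K⁴.
T = (7.654×10⁸)^(1/4).

T ≈ 166 K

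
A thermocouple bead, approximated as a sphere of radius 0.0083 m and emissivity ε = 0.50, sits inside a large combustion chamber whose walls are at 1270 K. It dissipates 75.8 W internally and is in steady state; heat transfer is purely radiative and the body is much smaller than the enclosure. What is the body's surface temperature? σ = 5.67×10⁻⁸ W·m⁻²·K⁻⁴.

T ≈ 1540 K

For a small grey body in a large enclosure, net radiated power = εσA(T⁴ − T_w⁴).
Steady state: P = εσA(T⁴ − T_w⁴) with A = 4πr² = 8.657×10⁻⁴ m².
T⁴ = P/(εσA) + T_w⁴ = 75.8/(0.50·5.67×10⁻⁸·8.657×10⁻⁴) + (1270)⁴
    = 3.089×10¹² + 2.601×10¹² = 5.690×10¹² K⁴.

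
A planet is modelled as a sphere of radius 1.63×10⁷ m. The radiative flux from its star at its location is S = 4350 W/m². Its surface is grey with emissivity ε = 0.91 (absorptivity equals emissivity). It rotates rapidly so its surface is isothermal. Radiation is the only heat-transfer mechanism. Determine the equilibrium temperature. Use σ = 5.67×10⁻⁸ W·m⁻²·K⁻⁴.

T ≈ 372 K

At equilibrium, absorbed power = emitted power.
Absorbing cross-section = πr² = 8.347×10¹⁴ m²; emitting surface = 4πr² = 3.339×10¹⁵ m² (ratio 4).
εS·A_cross = εσ·A_surf·T⁴  ⇒  T⁴ = S/(4σ)   (ε cancels).
T⁴ = 4350/(4·5.67×10⁻⁸) = 1.918×10¹⁰ K⁴.
T = (1.918×10¹⁰)^(1/4).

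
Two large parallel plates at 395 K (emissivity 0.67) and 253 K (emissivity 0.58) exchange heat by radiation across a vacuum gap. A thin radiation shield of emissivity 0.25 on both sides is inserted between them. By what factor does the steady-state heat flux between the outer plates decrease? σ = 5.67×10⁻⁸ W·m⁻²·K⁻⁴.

Without shield: q₀ = σΔ(T⁴)/(1/ε₁+1/ε₂−1) with denominator 2.217.
With shield the two gaps are in series; the resistances add: (1/ε₁+1/ε_s−1)+(1/ε_s+1/ε₂−1) = 4.493+4.724 = 9.217.
Heat-flux ratio q₀/q = 9.217/2.217.

factor ≈ 4.16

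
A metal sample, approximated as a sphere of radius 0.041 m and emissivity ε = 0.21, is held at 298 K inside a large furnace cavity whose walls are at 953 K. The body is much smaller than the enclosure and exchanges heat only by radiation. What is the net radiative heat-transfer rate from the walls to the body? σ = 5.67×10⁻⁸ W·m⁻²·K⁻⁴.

P_net ≈ 205 W

For a small grey body in a large enclosure: P_net = εσA(T_body⁴ − T_wall⁴).
A = 4πr² = 0.02112 m²; T_body⁴ − T_wall⁴ = 7.886×10⁹ − 8.248×10¹¹ = -8.170×10¹¹ K⁴.
|P_net| = 0.21·5.67×10⁻⁸·0.02112·8.170×10¹¹.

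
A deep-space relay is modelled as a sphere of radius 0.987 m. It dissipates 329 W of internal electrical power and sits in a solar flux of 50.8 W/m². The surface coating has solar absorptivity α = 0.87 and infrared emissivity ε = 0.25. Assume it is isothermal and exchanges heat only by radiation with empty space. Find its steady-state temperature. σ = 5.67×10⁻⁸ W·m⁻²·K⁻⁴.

At steady state, absorbed solar power + internal power = radiated power.
Absorbed: α·S·A_cross = 0.87·50.8·3.060 = 135.3 W (cross-section πr²).
Total input = 135.3 + 329 = 464.3 W.
Radiated: εσ·A_surf·T⁴ with A_surf = 4πr² = 12.24 m².
T⁴ = 464.3/(0.25·5.67×10⁻⁸·12.24) = 2.675×10⁹ K⁴.

T ≈ 227 K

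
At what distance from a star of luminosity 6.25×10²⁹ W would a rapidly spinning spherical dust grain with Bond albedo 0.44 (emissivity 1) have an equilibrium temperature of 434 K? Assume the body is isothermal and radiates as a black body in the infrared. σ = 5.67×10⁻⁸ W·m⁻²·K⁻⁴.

For an isothermal black-emitting sphere, (1−a)S·πr² = σ·4πr²·T⁴ ⇒ S = 4σT⁴/(1−a).
S = 4·5.67×10⁻⁸·(434)⁴/0.560 = 14370 W/m².
Flux falls as S = L/(4πd²), so d = √(L/(4πS)) = √(6.25×10²⁹/(4π·14370)).

d ≈ 1.86×10¹² m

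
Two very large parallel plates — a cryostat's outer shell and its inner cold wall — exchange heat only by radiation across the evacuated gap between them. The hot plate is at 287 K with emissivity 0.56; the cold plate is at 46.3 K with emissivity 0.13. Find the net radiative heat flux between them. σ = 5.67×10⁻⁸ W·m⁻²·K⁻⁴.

q ≈ 45.3 W/m²

For two infinite grey parallel plates, q = σ(T₁⁴ − T₂⁴)/(1/ε₁ + 1/ε₂ − 1).
T₁⁴ − T₂⁴ = 6.785×10⁹ − 4.595×10⁶ = 6.780×10⁹ K⁴.
1/ε₁ + 1/ε₂ − 1 = 1.786 + 7.692 − 1 = 8.478.
q = 5.67×10⁻⁸ × 6.780×10⁹ / 8.478.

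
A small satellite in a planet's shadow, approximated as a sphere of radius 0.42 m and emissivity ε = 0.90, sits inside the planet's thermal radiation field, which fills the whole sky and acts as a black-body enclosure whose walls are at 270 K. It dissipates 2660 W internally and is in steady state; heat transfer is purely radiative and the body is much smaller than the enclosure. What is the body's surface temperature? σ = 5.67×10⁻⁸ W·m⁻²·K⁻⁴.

T ≈ 412 K

For a small grey body in a large enclosure, net radiated power = εσA(T⁴ − T_w⁴).
Steady state: P = εσA(T⁴ − T_w⁴) with A = 4πr² = 2.217 m².
T⁴ = P/(εσA) + T_w⁴ = 2660/(0.90·5.67×10⁻⁸·2.217) + (270)⁴
    = 2.352×10¹⁰ + 5.314×10⁹ = 2.883×10¹⁰ K⁴.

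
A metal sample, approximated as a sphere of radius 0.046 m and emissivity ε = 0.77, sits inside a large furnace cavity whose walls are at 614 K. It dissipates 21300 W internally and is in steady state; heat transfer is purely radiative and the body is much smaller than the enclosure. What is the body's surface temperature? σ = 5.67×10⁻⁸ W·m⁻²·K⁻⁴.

For a small grey body in a large enclosure, net radiated power = εσA(T⁴ − T_w⁴).
Steady state: P = εσA(T⁴ − T_w⁴) with A = 4πr² = 0.02659 m².
T⁴ = P/(εσA) + T_w⁴ = 21300/(0.77·5.67×10⁻⁸·0.02659) + (614)⁴
    = 1.835×10¹³ + 1.421×10¹¹ = 1.849×10¹³ K⁴.

T ≈ 2070 K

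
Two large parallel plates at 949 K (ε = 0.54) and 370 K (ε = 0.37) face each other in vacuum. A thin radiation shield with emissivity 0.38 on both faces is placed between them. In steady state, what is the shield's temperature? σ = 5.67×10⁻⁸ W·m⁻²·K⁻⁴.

In steady state the net flux on the hot side equals that on the cold side.
σ(T₁⁴−T_s⁴)/D₁ = σ(T_s⁴−T₂⁴)/D₂, with D₁ = 1/ε₁+1/ε_s−1 = 3.483, D₂ = 1/ε_s+1/ε₂−1 = 4.334.
Solve for T_s⁴: T_s⁴ = (D₂·T₁⁴ + D₁·T₂⁴)/(D₁+D₂) = 4.580×10¹¹ K⁴.

T_s ≈ 823 K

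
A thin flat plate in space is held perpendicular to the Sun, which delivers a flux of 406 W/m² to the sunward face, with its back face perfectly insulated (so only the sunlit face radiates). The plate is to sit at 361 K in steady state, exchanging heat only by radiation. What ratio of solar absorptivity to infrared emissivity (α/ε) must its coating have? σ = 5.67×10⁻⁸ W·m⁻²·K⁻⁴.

Balance: αS·A = εσ·1A·T⁴ ⇒ α/ε = σT⁴/S.
α/ε = 5.67×10⁻⁸·(361)⁴/406 = 5.67×10⁻⁸·1.698×10¹⁰/406.

α/ε ≈ 2.37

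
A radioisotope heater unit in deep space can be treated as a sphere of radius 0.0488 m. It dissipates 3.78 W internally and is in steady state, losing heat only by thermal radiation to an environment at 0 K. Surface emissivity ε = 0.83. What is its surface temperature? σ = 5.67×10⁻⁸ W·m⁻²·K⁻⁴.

T ≈ 228 K

Steady state: internal power = radiated power, P = εσA T⁴.
Radiating area A = 4πr² = 0.02993 m².
T⁴ = P/(εσA) = 3.78/(0.83·5.67×10⁻⁸·0.02993) = 2.684×10⁹ K⁴.
T = (2.684×10⁹)^(1/4).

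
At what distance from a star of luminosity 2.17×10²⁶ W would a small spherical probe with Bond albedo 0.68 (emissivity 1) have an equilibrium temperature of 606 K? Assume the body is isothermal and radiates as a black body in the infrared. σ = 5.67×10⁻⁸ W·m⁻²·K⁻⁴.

d ≈ 1.34×10¹⁰ m

For an isothermal black-emitting sphere, (1−a)S·πr² = σ·4πr²·T⁴ ⇒ S = 4σT⁴/(1−a).
S = 4·5.67×10⁻⁸·(606)⁴/0.320 = 95580 W/m².
Flux falls as S = L/(4πd²), so d = √(L/(4πS)) = √(2.17×10²⁶/(4π·95580)).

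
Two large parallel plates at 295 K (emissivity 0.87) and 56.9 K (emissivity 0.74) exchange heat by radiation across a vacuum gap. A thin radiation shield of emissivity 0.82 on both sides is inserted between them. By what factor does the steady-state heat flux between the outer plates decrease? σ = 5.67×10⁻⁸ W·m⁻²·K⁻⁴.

Without shield: q₀ = σΔ(T⁴)/(1/ε₁+1/ε₂−1) with denominator 1.501.
With shield the two gaps are in series; the resistances add: (1/ε₁+1/ε_s−1)+(1/ε_s+1/ε₂−1) = 1.369+1.571 = 2.940.
Heat-flux ratio q₀/q = 2.940/1.501.

factor ≈ 1.96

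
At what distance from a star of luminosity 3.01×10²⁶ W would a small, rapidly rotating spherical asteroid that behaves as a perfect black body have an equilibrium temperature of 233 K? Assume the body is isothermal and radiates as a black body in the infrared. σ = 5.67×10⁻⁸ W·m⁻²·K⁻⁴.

d ≈ 1.89×10¹¹ m

For an isothermal black-emitting sphere, (1−a)S·πr² = σ·4πr²·T⁴ ⇒ S = 4σT⁴/(1−a).
S = 4·5.67×10⁻⁸·(233)⁴/1.00 = 668.4 W/m².
Flux falls as S = L/(4πd²), so d = √(L/(4πS)) = √(3.01×10²⁶/(4π·668.4)).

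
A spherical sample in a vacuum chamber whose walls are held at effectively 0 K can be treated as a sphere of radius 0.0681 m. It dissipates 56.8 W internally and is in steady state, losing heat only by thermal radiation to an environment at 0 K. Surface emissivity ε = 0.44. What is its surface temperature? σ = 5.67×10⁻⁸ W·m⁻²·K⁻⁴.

Steady state: internal power = radiated power, P = εσA T⁴.
Radiating area A = 4πr² = 0.05828 m².
T⁴ = P/(εσA) = 56.8/(0.44·5.67×10⁻⁸·0.05828) = 3.907×10¹⁰ K⁴.
T = (3.907×10¹⁰)^(1/4).

T ≈ 445 K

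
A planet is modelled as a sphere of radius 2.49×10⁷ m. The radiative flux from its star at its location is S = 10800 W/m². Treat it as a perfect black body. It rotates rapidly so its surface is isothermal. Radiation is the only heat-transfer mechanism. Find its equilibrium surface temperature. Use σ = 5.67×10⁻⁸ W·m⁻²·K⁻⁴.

T ≈ 467 K

At equilibrium, absorbed power = emitted power.
Absorbing cross-section = πr² = 1.948×10¹⁵ m²; emitting surface = 4πr² = 7.791×10¹⁵ m² (ratio 4).
S·A_cross = εσ·A_surf·T⁴  ⇒  T⁴ = S/(4σ).
T⁴ = 1.00·10800/(4·5.67×10⁻⁸) = 4.762×10¹⁰ K⁴.
T = (4.762×10¹⁰)^(1/4).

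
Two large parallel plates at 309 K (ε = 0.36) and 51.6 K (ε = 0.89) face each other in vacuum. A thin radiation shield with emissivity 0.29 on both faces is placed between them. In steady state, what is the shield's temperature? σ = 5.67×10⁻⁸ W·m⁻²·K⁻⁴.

T_s ≈ 247 K

In steady state the net flux on the hot side equals that on the cold side.
σ(T₁⁴−T_s⁴)/D₁ = σ(T_s⁴−T₂⁴)/D₂, with D₁ = 1/ε₁+1/ε_s−1 = 5.226, D₂ = 1/ε_s+1/ε₂−1 = 3.572.
Solve for T_s⁴: T_s⁴ = (D₂·T₁⁴ + D₁·T₂⁴)/(D₁+D₂) = 3.705×10⁹ K⁴.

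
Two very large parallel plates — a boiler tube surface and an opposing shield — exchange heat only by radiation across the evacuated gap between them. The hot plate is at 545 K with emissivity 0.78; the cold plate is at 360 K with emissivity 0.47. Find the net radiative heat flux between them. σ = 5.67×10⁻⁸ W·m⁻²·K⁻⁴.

For two infinite grey parallel plates, q = σ(T₁⁴ − T₂⁴)/(1/ε₁ + 1/ε₂ − 1).
T₁⁴ − T₂⁴ = 8.822×10¹⁰ − 1.680×10¹⁰ = 7.143×10¹⁰ K⁴.
1/ε₁ + 1/ε₂ − 1 = 1.282 + 2.128 − 1 = 2.410.
q = 5.67×10⁻⁸ × 7.143×10¹⁰ / 2.410.

q ≈ 1680 W/m²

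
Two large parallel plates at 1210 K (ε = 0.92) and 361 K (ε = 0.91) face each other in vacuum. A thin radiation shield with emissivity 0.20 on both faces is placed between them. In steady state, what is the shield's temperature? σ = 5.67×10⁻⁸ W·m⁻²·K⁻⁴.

In steady state the net flux on the hot side equals that on the cold side.
σ(T₁⁴−T_s⁴)/D₁ = σ(T_s⁴−T₂⁴)/D₂, with D₁ = 1/ε₁+1/ε_s−1 = 5.087, D₂ = 1/ε_s+1/ε₂−1 = 5.099.
Solve for T_s⁴: T_s⁴ = (D₂·T₁⁴ + D₁·T₂⁴)/(D₁+D₂) = 1.082×10¹² K⁴.

T_s ≈ 1020 K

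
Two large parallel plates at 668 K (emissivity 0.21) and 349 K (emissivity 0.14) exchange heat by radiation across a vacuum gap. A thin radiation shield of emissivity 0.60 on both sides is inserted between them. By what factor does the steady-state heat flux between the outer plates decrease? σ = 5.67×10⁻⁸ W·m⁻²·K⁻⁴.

Without shield: q₀ = σΔ(T⁴)/(1/ε₁+1/ε₂−1) with denominator 10.90.
With shield the two gaps are in series; the resistances add: (1/ε₁+1/ε_s−1)+(1/ε_s+1/ε₂−1) = 5.429+7.810 = 13.24.
Heat-flux ratio q₀/q = 13.24/10.90.

factor ≈ 1.21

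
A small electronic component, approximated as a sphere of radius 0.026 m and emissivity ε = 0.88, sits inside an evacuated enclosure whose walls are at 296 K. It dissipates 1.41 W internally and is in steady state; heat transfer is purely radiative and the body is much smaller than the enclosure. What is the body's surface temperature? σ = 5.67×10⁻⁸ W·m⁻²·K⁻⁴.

T ≈ 324 K

For a small grey body in a large enclosure, net radiated power = εσA(T⁴ − T_w⁴).
Steady state: P = εσA(T⁴ − T_w⁴) with A = 4πr² = 0.008495 m².
T⁴ = P/(εσA) + T_w⁴ = 1.41/(0.88·5.67×10⁻⁸·0.008495) + (296)⁴
    = 3.327×10⁹ + 7.677×10⁹ = 1.100×10¹⁰ K⁴.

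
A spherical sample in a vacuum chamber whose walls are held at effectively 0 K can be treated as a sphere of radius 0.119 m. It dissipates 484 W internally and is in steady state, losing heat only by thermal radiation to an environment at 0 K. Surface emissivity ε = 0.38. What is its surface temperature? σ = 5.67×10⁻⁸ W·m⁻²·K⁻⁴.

Steady state: internal power = radiated power, P = εσA T⁴.
Radiating area A = 4πr² = 0.1780 m².
T⁴ = P/(εσA) = 484/(0.38·5.67×10⁻⁸·0.1780) = 1.262×10¹¹ K⁴.
T = (1.262×10¹¹)^(1/4).

T ≈ 596 K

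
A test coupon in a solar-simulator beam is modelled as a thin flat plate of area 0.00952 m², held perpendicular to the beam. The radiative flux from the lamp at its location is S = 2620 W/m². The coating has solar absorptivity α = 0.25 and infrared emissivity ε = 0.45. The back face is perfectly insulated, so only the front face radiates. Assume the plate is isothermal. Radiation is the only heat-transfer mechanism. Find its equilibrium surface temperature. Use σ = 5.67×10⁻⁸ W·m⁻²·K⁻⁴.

At equilibrium, absorbed power = emitted power.
Absorbing cross-section = A = 0.009520 m²; emitting surface = A = 0.009520 m² (ratio 1).
αS·A_cross = εσ·A_surf·T⁴  ⇒  T⁴ = αS/(ε·1σ).
T⁴ = 0.250·2620/(0.45·1·5.67×10⁻⁸) = 2.567×10¹⁰ K⁴.
T = (2.567×10¹⁰)^(1/4).

T ≈ 400 K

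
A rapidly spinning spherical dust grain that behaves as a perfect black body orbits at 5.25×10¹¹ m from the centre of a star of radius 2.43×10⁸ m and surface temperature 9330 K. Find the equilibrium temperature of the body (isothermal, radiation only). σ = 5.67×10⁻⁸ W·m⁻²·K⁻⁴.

The star's surface emits σT_*⁴; at distance d the flux is S = σT_*⁴(R_*/d)².
S = 5.67×10⁻⁸·(9330)⁴·(2.43×10⁸/5.25×10¹¹)² = 92.05 W/m².
For an isothermal sphere T⁴ = (1−a)S/(4σ) = 4.058×10⁸ K⁴.

T ≈ 142 K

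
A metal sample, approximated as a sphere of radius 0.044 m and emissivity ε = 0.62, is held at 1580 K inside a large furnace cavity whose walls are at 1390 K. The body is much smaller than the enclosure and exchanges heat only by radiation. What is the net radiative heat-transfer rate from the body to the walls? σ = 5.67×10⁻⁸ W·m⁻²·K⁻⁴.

P_net ≈ 2140 W

For a small grey body in a large enclosure: P_net = εσA(T_body⁴ − T_wall⁴).
A = 4πr² = 0.02433 m²; T_body⁴ − T_wall⁴ = 6.232×10¹² − 3.733×10¹² = 2.499×10¹² K⁴.
|P_net| = 0.62·5.67×10⁻⁸·0.02433·2.499×10¹².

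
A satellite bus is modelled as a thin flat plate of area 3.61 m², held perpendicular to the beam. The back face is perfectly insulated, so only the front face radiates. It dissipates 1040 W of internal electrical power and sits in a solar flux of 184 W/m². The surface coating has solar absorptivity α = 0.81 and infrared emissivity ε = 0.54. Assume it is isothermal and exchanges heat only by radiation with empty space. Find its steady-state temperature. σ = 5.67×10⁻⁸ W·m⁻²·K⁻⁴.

T ≈ 346 K

At steady state, absorbed solar power + internal power = radiated power.
Absorbed: α·S·A_cross = 0.81·184·3.610 = 538.0 W (cross-section A).
Total input = 538.0 + 1040 = 1578 W.
Radiated: εσ·A_surf·T⁴ with A_surf = A = 3.610 m².
T⁴ = 1578/(0.54·5.67×10⁻⁸·3.610) = 1.428×10¹⁰ K⁴.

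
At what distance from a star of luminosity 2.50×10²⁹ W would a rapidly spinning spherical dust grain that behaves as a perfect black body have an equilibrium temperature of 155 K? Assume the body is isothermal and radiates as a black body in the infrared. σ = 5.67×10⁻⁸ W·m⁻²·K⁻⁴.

For an isothermal black-emitting sphere, (1−a)S·πr² = σ·4πr²·T⁴ ⇒ S = 4σT⁴/(1−a).
S = 4·5.67×10⁻⁸·(155)⁴/1.00 = 130.9 W/m².
Flux falls as S = L/(4πd²), so d = √(L/(4πS)) = √(2.50×10²⁹/(4π·130.9)).

d ≈ 1.23×10¹³ m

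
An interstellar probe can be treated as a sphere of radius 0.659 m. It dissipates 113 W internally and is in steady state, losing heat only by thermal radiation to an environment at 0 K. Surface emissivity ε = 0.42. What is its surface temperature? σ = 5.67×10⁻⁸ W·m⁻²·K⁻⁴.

T ≈ 172 K

Steady state: internal power = radiated power, P = εσA T⁴.
Radiating area A = 4πr² = 5.457 m².
T⁴ = P/(εσA) = 113/(0.42·5.67×10⁻⁸·5.457) = 8.695×10⁸ K⁴.
T = (8.695×10⁸)^(1/4).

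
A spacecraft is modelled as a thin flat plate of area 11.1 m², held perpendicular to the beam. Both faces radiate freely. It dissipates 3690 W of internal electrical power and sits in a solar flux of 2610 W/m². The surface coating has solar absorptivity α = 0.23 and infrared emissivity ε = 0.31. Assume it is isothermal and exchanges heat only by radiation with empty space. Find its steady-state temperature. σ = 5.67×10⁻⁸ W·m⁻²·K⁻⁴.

At steady state, absorbed solar power + internal power = radiated power.
Absorbed: α·S·A_cross = 0.23·2610·11.10 = 6663 W (cross-section A).
Total input = 6663 + 3690 = 10350 W.
Radiated: εσ·A_surf·T⁴ with A_surf = 2A = 22.20 m².
T⁴ = 10350/(0.31·5.67×10⁻⁸·22.20) = 2.653×10¹⁰ K⁴.

T ≈ 404 K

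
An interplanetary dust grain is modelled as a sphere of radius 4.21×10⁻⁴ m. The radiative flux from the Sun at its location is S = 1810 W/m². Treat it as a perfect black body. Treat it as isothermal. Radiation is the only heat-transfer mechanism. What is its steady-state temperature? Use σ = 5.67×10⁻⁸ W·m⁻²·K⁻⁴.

At equilibrium, absorbed power = emitted power.
Absorbing cross-section = πr² = 5.568×10⁻⁷ m²; emitting surface = 4πr² = 2.227×10⁻⁶ m² (ratio 4).
S·A_cross = εσ·A_surf·T⁴  ⇒  T⁴ = S/(4σ).
T⁴ = 1.00·1810/(4·5.67×10⁻⁸) = 7.981×10⁹ K⁴.
T = (7.981×10⁹)^(1/4).

T ≈ 299 K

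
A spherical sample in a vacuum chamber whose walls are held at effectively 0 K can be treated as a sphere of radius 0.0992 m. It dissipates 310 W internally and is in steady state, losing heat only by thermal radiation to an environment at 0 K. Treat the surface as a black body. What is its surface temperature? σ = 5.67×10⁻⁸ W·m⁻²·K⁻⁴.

Steady state: internal power = radiated power, P = εσA T⁴.
Radiating area A = 4πr² = 0.1237 m².
T⁴ = P/(εσA) = 310/(1.0·5.67×10⁻⁸·0.1237) = 4.421×10¹⁰ K⁴.
T = (4.421×10¹⁰)^(1/4).

T ≈ 459 K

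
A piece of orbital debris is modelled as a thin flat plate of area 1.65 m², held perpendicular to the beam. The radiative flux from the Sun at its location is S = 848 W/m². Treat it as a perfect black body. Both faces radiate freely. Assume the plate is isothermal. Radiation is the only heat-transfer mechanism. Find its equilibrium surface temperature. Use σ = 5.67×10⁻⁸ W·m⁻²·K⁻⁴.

At equilibrium, absorbed power = emitted power.
Absorbing cross-section = A = 1.650 m²; emitting surface = 2A = 3.300 m² (ratio 2).
S·A_cross = εσ·A_surf·T⁴  ⇒  T⁴ = S/(2σ).
T⁴ = 1.00·848/(2·5.67×10⁻⁸) = 7.478×10⁹ K⁴.
T = (7.478×10⁹)^(1/4).

T ≈ 294 K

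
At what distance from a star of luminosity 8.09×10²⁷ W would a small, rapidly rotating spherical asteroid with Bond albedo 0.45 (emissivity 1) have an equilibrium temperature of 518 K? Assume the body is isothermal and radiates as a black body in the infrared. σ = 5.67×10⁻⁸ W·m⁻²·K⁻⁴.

d ≈ 1.47×10¹¹ m

For an isothermal black-emitting sphere, (1−a)S·πr² = σ·4πr²·T⁴ ⇒ S = 4σT⁴/(1−a).
S = 4·5.67×10⁻⁸·(518)⁴/0.550 = 29690 W/m².
Flux falls as S = L/(4πd²), so d = √(L/(4πS)) = √(8.09×10²⁷/(4π·29690)).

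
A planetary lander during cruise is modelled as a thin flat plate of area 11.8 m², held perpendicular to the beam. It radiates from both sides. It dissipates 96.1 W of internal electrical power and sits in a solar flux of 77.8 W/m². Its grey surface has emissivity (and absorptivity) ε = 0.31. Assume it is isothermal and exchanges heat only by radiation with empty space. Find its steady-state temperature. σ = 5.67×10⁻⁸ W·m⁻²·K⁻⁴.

T ≈ 174 K

At steady state, absorbed solar power + internal power = radiated power.
Absorbed: α·S·A_cross = 0.31·77.8·11.80 = 284.6 W (cross-section A).
Total input = 284.6 + 96.1 = 380.7 W.
Radiated: εσ·A_surf·T⁴ with A_surf = 2A = 23.60 m².
T⁴ = 380.7/(0.31·5.67×10⁻⁸·23.60) = 9.177×10⁸ K⁴.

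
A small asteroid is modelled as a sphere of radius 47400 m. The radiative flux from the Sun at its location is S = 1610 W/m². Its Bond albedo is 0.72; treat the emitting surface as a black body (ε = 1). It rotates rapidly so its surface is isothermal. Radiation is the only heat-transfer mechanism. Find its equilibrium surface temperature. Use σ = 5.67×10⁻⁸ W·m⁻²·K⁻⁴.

At equilibrium, absorbed power = emitted power.
Absorbing cross-section = πr² = 7.058×10⁹ m²; emitting surface = 4πr² = 2.823×10¹⁰ m² (ratio 4).
(1−a)S·A_cross = εσ·A_surf·T⁴  ⇒  T⁴ = (1−a)S/(4σ).
T⁴ = 0.280·1610/(4·5.67×10⁻⁸) = 1.988×10⁹ K⁴.
T = (1.988×10⁹)^(1/4).

T ≈ 211 K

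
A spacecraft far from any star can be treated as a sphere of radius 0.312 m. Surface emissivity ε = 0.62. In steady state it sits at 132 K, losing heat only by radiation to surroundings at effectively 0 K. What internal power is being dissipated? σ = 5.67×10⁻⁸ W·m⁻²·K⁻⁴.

Steady state: P = εσA T⁴.
A = 4πr² = 1.223 m²; T⁴ = (132)⁴ = 3.036×10⁸ K⁴.
P = 0.62 × 5.67×10⁻⁸ × 1.223 × 3.036×10⁸.

P ≈ 13.1 W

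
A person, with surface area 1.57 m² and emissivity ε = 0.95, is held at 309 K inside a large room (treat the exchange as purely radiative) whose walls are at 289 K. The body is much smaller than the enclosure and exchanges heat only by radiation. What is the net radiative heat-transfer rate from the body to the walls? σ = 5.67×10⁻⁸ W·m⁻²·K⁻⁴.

For a small grey body in a large enclosure: P_net = εσA(T_body⁴ − T_wall⁴).
A = 1.57 m²; T_body⁴ − T_wall⁴ = 9.117×10⁹ − 6.976×10⁹ = 2.141×10⁹ K⁴.
|P_net| = 0.95·5.67×10⁻⁸·1.570·2.141×10⁹.

P_net ≈ 181 W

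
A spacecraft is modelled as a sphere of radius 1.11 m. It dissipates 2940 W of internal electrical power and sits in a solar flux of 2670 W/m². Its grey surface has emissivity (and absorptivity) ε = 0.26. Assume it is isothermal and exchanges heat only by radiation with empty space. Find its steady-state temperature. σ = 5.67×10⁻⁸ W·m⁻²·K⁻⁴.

T ≈ 396 K

At steady state, absorbed solar power + internal power = radiated power.
Absorbed: α·S·A_cross = 0.26·2670·3.871 = 2687 W (cross-section πr²).
Total input = 2687 + 2940 = 5627 W.
Radiated: εσ·A_surf·T⁴ with A_surf = 4πr² = 15.48 m².
T⁴ = 5627/(0.26·5.67×10⁻⁸·15.48) = 2.465×10¹⁰ K⁴.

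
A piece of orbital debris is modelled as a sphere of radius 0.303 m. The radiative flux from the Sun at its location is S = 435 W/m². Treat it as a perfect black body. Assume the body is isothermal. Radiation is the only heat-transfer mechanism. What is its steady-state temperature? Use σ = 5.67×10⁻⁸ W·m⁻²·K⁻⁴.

T ≈ 209 K

At equilibrium, absorbed power = emitted power.
Absorbing cross-section = πr² = 0.2884 m²; emitting surface = 4πr² = 1.154 m² (ratio 4).
S·A_cross = εσ·A_surf·T⁴  ⇒  T⁴ = S/(4σ).
T⁴ = 1.00·435/(4·5.67×10⁻⁸) = 1.918×10⁹ K⁴.
T = (1.918×10⁹)^(1/4).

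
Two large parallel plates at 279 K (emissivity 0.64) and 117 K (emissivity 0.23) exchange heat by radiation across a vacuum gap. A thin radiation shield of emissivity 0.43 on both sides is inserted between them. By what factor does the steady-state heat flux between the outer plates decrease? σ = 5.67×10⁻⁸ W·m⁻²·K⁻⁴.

factor ≈ 1.74

Without shield: q₀ = σΔ(T⁴)/(1/ε₁+1/ε₂−1) with denominator 4.910.
With shield the two gaps are in series; the resistances add: (1/ε₁+1/ε_s−1)+(1/ε_s+1/ε₂−1) = 2.888+5.673 = 8.561.
Heat-flux ratio q₀/q = 8.561/4.910.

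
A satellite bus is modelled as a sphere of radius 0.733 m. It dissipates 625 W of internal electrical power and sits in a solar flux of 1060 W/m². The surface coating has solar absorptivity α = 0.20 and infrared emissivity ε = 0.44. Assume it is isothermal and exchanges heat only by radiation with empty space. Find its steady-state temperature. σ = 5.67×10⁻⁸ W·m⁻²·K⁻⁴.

At steady state, absorbed solar power + internal power = radiated power.
Absorbed: α·S·A_cross = 0.20·1060·1.688 = 357.8 W (cross-section πr²).
Total input = 357.8 + 625 = 982.8 W.
Radiated: εσ·A_surf·T⁴ with A_surf = 4πr² = 6.752 m².
T⁴ = 982.8/(0.44·5.67×10⁻⁸·6.752) = 5.835×10⁹ K⁴.

T ≈ 276 K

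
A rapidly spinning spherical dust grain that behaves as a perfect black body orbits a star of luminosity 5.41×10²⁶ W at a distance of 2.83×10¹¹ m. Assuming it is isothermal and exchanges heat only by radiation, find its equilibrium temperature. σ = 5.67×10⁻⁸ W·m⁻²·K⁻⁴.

First find the stellar flux at distance d: S = L/(4πd²) = 5.41×10²⁶/(4π·(2.83×10¹¹)²) = 537.5 W/m².
For an isothermal sphere, absorbed (1−a)S·πr² = emitted σ·4πr²·T⁴, so T⁴ = (1−a)S/(4σ).
T⁴ = 1.00·537.5/(4·5.67×10⁻⁸) = 2.370×10⁹ K⁴.

T ≈ 221 K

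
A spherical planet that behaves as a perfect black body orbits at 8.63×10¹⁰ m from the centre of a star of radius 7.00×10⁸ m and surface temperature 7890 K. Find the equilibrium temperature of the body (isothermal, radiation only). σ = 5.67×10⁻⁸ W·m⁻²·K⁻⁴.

T ≈ 502 K

The star's surface emits σT_*⁴; at distance d the flux is S = σT_*⁴(R_*/d)².
S = 5.67×10⁻⁸·(7890)⁴·(7.00×10⁸/8.63×10¹⁰)² = 14460 W/m².
For an isothermal sphere T⁴ = (1−a)S/(4σ) = 6.374×10¹⁰ K⁴.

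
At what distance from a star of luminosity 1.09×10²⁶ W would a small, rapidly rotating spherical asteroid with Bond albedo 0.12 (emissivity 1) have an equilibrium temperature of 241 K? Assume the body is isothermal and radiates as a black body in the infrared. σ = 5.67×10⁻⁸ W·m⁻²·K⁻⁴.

d ≈ 9.99×10¹⁰ m

For an isothermal black-emitting sphere, (1−a)S·πr² = σ·4πr²·T⁴ ⇒ S = 4σT⁴/(1−a).
S = 4·5.67×10⁻⁸·(241)⁴/0.880 = 869.4 W/m².
Flux falls as S = L/(4πd²), so d = √(L/(4πS)) = √(1.09×10²⁶/(4π·869.4)).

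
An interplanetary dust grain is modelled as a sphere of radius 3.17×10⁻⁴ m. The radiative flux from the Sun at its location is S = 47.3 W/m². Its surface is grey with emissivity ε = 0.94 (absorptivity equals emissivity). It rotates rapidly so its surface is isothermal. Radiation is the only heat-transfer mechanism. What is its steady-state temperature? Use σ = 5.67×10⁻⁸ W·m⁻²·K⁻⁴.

At equilibrium, absorbed power = emitted power.
Absorbing cross-section = πr² = 3.157×10⁻⁷ m²; emitting surface = 4πr² = 1.263×10⁻⁶ m² (ratio 4).
εS·A_cross = εσ·A_surf·T⁴  ⇒  T⁴ = S/(4σ)   (ε cancels).
T⁴ = 47.3/(4·5.67×10⁻⁸) = 2.086×10⁸ K⁴.
T = (2.086×10⁸)^(1/4).

T ≈ 120 K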